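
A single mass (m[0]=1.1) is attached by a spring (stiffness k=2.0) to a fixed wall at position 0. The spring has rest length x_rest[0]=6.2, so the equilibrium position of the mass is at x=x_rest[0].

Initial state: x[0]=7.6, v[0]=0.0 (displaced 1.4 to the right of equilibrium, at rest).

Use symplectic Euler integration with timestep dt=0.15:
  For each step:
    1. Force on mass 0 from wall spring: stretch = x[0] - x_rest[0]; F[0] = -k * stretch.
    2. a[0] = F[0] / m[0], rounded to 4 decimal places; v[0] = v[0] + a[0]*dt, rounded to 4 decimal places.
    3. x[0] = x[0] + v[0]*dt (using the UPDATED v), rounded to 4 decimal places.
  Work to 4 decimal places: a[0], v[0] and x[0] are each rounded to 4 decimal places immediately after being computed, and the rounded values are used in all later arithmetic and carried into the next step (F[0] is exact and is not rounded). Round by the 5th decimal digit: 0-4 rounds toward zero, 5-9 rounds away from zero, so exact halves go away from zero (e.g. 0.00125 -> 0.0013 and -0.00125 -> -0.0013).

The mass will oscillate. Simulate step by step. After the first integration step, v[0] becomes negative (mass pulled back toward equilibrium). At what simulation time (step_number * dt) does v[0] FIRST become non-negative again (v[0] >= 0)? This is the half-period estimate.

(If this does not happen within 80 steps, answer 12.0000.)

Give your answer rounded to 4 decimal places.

Step 0: x=[7.6000] v=[0.0000]
Step 1: x=[7.5427] v=[-0.3818]
Step 2: x=[7.4305] v=[-0.7480]
Step 3: x=[7.2680] v=[-1.0836]
Step 4: x=[7.0618] v=[-1.3749]
Step 5: x=[6.8203] v=[-1.6099]
Step 6: x=[6.5534] v=[-1.7791]
Step 7: x=[6.2721] v=[-1.8755]
Step 8: x=[5.9878] v=[-1.8952]
Step 9: x=[5.7122] v=[-1.8373]
Step 10: x=[5.4566] v=[-1.7043]
Step 11: x=[5.2314] v=[-1.5016]
Step 12: x=[5.0458] v=[-1.2374]
Step 13: x=[4.9074] v=[-0.9226]
Step 14: x=[4.8219] v=[-0.5701]
Step 15: x=[4.7928] v=[-0.1943]
Step 16: x=[4.8212] v=[0.1895]
First v>=0 after going negative at step 16, time=2.4000

Answer: 2.4000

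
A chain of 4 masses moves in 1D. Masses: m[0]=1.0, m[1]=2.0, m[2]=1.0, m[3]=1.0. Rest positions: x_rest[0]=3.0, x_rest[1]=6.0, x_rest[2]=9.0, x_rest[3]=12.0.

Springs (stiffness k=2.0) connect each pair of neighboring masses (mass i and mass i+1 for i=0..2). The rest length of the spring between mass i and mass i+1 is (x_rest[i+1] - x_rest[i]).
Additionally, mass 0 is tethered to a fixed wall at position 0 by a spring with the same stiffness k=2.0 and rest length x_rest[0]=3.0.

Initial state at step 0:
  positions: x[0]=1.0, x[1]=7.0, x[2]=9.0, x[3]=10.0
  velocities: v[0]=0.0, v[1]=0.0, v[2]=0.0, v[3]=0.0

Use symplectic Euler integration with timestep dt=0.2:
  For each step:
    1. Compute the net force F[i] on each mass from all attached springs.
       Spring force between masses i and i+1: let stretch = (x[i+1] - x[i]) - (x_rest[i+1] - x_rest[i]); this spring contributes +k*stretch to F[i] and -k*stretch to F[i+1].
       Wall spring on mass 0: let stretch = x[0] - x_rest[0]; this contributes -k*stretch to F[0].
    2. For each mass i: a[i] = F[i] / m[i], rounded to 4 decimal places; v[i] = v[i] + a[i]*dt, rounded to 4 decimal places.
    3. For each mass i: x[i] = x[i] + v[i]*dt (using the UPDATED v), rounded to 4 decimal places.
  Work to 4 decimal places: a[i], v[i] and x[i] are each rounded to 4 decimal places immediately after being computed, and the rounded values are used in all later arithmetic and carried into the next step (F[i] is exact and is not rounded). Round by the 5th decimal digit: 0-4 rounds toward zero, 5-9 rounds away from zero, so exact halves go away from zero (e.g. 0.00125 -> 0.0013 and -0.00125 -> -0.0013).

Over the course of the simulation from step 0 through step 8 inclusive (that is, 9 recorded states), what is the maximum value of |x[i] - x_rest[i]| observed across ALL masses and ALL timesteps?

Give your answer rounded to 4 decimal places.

Step 0: x=[1.0000 7.0000 9.0000 10.0000] v=[0.0000 0.0000 0.0000 0.0000]
Step 1: x=[1.4000 6.8400 8.9200 10.1600] v=[2.0000 -0.8000 -0.4000 0.8000]
Step 2: x=[2.1232 6.5456 8.7728 10.4608] v=[3.6160 -1.4720 -0.7360 1.5040]
Step 3: x=[3.0303 6.1634 8.5825 10.8666] v=[4.5357 -1.9110 -0.9517 2.0288]
Step 4: x=[3.9457 5.7526 8.3814 11.3296] v=[4.5768 -2.0538 -1.0057 2.3152]
Step 5: x=[4.6900 5.3747 8.2058 11.7968] v=[3.7213 -1.8894 -0.8779 2.3359]
Step 6: x=[5.1138 5.0827 8.0910 12.2167] v=[2.1192 -1.4601 -0.5739 2.0995]
Step 7: x=[5.1260 4.9123 8.0656 12.5465] v=[0.0612 -0.8522 -0.1269 1.6492]
Step 8: x=[4.7111 4.8765 8.1464 12.7579] v=[-2.0747 -0.1788 0.4041 1.0568]
Max displacement = 2.1260

Answer: 2.1260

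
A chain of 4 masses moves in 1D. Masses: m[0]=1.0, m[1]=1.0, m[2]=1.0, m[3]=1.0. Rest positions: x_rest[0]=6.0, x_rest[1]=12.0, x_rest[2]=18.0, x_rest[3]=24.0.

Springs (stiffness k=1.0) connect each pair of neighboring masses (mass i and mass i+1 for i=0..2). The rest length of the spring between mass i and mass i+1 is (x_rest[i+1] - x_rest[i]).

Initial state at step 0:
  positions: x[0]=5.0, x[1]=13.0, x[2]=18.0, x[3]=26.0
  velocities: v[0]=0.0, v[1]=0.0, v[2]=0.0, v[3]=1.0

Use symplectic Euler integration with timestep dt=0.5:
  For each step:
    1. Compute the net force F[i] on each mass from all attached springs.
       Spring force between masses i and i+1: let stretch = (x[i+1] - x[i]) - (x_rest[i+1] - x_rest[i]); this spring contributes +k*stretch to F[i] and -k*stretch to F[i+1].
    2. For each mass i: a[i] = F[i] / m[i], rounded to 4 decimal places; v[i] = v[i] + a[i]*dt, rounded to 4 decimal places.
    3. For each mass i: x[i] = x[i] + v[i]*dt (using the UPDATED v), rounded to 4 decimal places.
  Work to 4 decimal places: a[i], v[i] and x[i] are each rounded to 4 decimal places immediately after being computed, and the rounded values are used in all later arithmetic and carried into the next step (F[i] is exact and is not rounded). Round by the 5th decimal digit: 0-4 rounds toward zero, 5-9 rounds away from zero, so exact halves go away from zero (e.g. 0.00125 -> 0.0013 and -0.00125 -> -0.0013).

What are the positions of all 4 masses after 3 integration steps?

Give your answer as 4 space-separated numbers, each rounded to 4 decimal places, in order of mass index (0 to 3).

Step 0: x=[5.0000 13.0000 18.0000 26.0000] v=[0.0000 0.0000 0.0000 1.0000]
Step 1: x=[5.5000 12.2500 18.7500 26.0000] v=[1.0000 -1.5000 1.5000 0.0000]
Step 2: x=[6.1875 11.4375 19.6875 25.6875] v=[1.3750 -1.6250 1.8750 -0.6250]
Step 3: x=[6.6875 11.3750 20.0625 25.3750] v=[1.0000 -0.1250 0.7500 -0.6250]

Answer: 6.6875 11.3750 20.0625 25.3750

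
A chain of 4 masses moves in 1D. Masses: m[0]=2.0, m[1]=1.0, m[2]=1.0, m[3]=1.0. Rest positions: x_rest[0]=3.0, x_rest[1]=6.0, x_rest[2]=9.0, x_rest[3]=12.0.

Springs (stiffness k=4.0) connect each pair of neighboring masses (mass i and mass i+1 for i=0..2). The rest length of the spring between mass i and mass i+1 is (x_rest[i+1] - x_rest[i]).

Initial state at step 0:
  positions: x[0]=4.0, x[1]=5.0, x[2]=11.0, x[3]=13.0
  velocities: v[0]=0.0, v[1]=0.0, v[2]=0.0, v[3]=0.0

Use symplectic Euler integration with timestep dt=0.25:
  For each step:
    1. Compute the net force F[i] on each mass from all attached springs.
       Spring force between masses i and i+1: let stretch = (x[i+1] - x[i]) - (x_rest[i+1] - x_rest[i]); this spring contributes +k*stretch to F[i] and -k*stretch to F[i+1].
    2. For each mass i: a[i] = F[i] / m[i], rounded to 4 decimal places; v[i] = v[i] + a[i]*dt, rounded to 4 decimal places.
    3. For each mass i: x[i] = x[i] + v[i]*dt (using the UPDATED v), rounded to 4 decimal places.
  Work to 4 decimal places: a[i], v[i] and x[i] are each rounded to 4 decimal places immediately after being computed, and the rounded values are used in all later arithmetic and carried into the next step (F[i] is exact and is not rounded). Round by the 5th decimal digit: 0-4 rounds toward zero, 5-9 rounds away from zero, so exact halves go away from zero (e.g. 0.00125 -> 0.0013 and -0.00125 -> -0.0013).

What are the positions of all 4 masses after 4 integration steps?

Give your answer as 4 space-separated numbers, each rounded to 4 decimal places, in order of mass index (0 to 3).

Answer: 3.4375 7.9883 9.5078 12.6289

Derivation:
Step 0: x=[4.0000 5.0000 11.0000 13.0000] v=[0.0000 0.0000 0.0000 0.0000]
Step 1: x=[3.7500 6.2500 10.0000 13.2500] v=[-1.0000 5.0000 -4.0000 1.0000]
Step 2: x=[3.4375 7.8125 8.8750 13.4375] v=[-1.2500 6.2500 -4.5000 0.7500]
Step 3: x=[3.2969 8.5469 8.6250 13.2344] v=[-0.5625 2.9375 -1.0000 -0.8125]
Step 4: x=[3.4375 7.9883 9.5078 12.6289] v=[0.5625 -2.2344 3.5313 -2.4219]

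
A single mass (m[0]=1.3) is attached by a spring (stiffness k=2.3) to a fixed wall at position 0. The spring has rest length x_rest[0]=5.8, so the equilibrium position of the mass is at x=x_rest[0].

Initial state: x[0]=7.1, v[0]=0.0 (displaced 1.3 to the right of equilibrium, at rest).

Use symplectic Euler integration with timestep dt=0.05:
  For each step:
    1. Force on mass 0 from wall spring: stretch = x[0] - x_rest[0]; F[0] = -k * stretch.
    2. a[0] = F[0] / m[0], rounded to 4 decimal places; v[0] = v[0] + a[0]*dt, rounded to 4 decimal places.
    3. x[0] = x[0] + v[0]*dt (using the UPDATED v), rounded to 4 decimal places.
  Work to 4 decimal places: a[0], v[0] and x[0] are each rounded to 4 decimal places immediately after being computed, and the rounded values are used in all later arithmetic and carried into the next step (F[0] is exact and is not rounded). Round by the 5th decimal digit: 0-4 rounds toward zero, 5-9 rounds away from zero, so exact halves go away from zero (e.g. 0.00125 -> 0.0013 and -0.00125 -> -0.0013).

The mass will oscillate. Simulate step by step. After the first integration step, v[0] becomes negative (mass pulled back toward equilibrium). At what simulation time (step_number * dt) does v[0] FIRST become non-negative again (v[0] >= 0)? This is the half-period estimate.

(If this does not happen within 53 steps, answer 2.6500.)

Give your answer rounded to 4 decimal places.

Step 0: x=[7.1000] v=[0.0000]
Step 1: x=[7.0943] v=[-0.1150]
Step 2: x=[7.0828] v=[-0.2295]
Step 3: x=[7.0657] v=[-0.3430]
Step 4: x=[7.0430] v=[-0.4550]
Step 5: x=[7.0148] v=[-0.5650]
Step 6: x=[6.9812] v=[-0.6725]
Step 7: x=[6.9424] v=[-0.7770]
Step 8: x=[6.8985] v=[-0.8781]
Step 9: x=[6.8497] v=[-0.9753]
Step 10: x=[6.7963] v=[-1.0682]
Step 11: x=[6.7385] v=[-1.1563]
Step 12: x=[6.6765] v=[-1.2393]
Step 13: x=[6.6107] v=[-1.3168]
Step 14: x=[6.5413] v=[-1.3885]
Step 15: x=[6.4686] v=[-1.4541]
Step 16: x=[6.3929] v=[-1.5132]
Step 17: x=[6.3146] v=[-1.5657]
Step 18: x=[6.2340] v=[-1.6112]
Step 19: x=[6.1515] v=[-1.6496]
Step 20: x=[6.0675] v=[-1.6807]
Step 21: x=[5.9823] v=[-1.7044]
Step 22: x=[5.8963] v=[-1.7205]
Step 23: x=[5.8099] v=[-1.7290]
Step 24: x=[5.7234] v=[-1.7299]
Step 25: x=[5.6372] v=[-1.7231]
Step 26: x=[5.5518] v=[-1.7087]
Step 27: x=[5.4675] v=[-1.6867]
Step 28: x=[5.3846] v=[-1.6573]
Step 29: x=[5.3036] v=[-1.6206]
Step 30: x=[5.2248] v=[-1.5767]
Step 31: x=[5.1485] v=[-1.5258]
Step 32: x=[5.0751] v=[-1.4682]
Step 33: x=[5.0049] v=[-1.4041]
Step 34: x=[4.9382] v=[-1.3338]
Step 35: x=[4.8753] v=[-1.2576]
Step 36: x=[4.8165] v=[-1.1758]
Step 37: x=[4.7621] v=[-1.0888]
Step 38: x=[4.7123] v=[-0.9970]
Step 39: x=[4.6673] v=[-0.9008]
Step 40: x=[4.6273] v=[-0.8006]
Step 41: x=[4.5925] v=[-0.6969]
Step 42: x=[4.5630] v=[-0.5901]
Step 43: x=[4.5390] v=[-0.4807]
Step 44: x=[4.5205] v=[-0.3692]
Step 45: x=[4.5077] v=[-0.2560]
Step 46: x=[4.5006] v=[-0.1417]
Step 47: x=[4.4993] v=[-0.0268]
Step 48: x=[4.5037] v=[0.0883]
First v>=0 after going negative at step 48, time=2.4000

Answer: 2.4000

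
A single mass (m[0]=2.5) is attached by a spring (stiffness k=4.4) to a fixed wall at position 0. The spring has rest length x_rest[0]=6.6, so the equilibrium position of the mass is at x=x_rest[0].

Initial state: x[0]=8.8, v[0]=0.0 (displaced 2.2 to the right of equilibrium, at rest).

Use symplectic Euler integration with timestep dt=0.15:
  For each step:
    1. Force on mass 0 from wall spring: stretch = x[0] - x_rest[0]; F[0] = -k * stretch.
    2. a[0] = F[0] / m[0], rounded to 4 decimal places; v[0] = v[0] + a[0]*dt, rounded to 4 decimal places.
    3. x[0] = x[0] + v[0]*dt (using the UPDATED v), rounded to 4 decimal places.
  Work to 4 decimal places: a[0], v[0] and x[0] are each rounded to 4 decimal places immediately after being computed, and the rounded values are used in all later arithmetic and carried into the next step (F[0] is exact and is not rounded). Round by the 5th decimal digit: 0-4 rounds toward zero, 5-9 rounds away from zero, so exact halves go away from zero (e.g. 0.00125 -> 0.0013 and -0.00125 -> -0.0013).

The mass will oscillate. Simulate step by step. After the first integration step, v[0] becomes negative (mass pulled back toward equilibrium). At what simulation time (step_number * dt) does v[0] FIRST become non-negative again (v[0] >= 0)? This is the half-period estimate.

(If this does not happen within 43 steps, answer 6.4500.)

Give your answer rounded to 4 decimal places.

Answer: 2.4000

Derivation:
Step 0: x=[8.8000] v=[0.0000]
Step 1: x=[8.7129] v=[-0.5808]
Step 2: x=[8.5421] v=[-1.1386]
Step 3: x=[8.2944] v=[-1.6513]
Step 4: x=[7.9796] v=[-2.0986]
Step 5: x=[7.6102] v=[-2.4628]
Step 6: x=[7.2008] v=[-2.7295]
Step 7: x=[6.7676] v=[-2.8881]
Step 8: x=[6.3277] v=[-2.9324]
Step 9: x=[5.8986] v=[-2.8605]
Step 10: x=[5.4973] v=[-2.6753]
Step 11: x=[5.1397] v=[-2.3842]
Step 12: x=[4.8399] v=[-1.9987]
Step 13: x=[4.6098] v=[-1.5340]
Step 14: x=[4.4585] v=[-1.0086]
Step 15: x=[4.3920] v=[-0.4433]
Step 16: x=[4.4129] v=[0.1396]
First v>=0 after going negative at step 16, time=2.4000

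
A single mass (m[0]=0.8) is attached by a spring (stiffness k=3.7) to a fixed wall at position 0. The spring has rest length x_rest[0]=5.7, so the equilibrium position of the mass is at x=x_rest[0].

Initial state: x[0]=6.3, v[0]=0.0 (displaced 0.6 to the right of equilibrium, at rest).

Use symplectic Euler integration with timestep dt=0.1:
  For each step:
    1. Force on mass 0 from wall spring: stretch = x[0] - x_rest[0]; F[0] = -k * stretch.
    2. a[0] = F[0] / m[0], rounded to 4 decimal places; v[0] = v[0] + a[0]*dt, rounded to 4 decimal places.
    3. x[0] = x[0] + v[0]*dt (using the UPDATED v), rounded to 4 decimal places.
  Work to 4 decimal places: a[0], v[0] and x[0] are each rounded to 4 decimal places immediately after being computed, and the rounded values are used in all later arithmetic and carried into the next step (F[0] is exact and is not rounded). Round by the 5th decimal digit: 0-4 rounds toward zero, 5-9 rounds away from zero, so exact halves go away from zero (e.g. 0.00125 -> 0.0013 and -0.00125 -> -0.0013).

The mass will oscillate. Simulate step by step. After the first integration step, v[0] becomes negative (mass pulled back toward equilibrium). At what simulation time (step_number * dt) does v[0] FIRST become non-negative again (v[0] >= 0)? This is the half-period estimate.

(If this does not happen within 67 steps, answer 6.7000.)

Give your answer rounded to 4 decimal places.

Step 0: x=[6.3000] v=[0.0000]
Step 1: x=[6.2723] v=[-0.2775]
Step 2: x=[6.2181] v=[-0.5422]
Step 3: x=[6.1399] v=[-0.7818]
Step 4: x=[6.0414] v=[-0.9853]
Step 5: x=[5.9271] v=[-1.1432]
Step 6: x=[5.8023] v=[-1.2482]
Step 7: x=[5.6728] v=[-1.2955]
Step 8: x=[5.5445] v=[-1.2829]
Step 9: x=[5.4234] v=[-1.2110]
Step 10: x=[5.3151] v=[-1.0831]
Step 11: x=[5.2246] v=[-0.9051]
Step 12: x=[5.1561] v=[-0.6852]
Step 13: x=[5.1127] v=[-0.4337]
Step 14: x=[5.0965] v=[-0.1621]
Step 15: x=[5.1082] v=[0.1170]
First v>=0 after going negative at step 15, time=1.5000

Answer: 1.5000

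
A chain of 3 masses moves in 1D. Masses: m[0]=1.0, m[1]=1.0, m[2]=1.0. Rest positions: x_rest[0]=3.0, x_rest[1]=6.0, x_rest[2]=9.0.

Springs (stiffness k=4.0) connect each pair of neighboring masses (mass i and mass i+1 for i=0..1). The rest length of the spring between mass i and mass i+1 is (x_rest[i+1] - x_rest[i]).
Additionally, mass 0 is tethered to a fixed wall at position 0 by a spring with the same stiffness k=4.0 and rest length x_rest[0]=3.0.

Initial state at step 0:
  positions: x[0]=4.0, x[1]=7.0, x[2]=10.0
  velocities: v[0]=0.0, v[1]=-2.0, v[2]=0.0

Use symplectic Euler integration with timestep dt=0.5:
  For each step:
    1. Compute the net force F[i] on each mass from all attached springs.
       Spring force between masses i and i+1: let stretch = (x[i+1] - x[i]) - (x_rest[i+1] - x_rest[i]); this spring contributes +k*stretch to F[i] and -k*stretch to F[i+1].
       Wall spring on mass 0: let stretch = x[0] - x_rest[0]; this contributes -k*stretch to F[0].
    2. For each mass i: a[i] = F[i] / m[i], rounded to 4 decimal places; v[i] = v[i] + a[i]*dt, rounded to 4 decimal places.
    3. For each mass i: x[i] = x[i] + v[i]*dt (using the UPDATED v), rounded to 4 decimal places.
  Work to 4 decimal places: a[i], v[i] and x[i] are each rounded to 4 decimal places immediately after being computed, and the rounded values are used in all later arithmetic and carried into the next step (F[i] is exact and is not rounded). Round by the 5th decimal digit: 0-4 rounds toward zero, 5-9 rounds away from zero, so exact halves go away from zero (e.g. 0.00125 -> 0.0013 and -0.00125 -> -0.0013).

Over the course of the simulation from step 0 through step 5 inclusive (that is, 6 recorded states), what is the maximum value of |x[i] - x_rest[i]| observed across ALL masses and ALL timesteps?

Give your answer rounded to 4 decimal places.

Step 0: x=[4.0000 7.0000 10.0000] v=[0.0000 -2.0000 0.0000]
Step 1: x=[3.0000 6.0000 10.0000] v=[-2.0000 -2.0000 0.0000]
Step 2: x=[2.0000 6.0000 9.0000] v=[-2.0000 0.0000 -2.0000]
Step 3: x=[3.0000 5.0000 8.0000] v=[2.0000 -2.0000 -2.0000]
Step 4: x=[3.0000 5.0000 7.0000] v=[0.0000 0.0000 -2.0000]
Step 5: x=[2.0000 5.0000 7.0000] v=[-2.0000 0.0000 0.0000]
Max displacement = 2.0000

Answer: 2.0000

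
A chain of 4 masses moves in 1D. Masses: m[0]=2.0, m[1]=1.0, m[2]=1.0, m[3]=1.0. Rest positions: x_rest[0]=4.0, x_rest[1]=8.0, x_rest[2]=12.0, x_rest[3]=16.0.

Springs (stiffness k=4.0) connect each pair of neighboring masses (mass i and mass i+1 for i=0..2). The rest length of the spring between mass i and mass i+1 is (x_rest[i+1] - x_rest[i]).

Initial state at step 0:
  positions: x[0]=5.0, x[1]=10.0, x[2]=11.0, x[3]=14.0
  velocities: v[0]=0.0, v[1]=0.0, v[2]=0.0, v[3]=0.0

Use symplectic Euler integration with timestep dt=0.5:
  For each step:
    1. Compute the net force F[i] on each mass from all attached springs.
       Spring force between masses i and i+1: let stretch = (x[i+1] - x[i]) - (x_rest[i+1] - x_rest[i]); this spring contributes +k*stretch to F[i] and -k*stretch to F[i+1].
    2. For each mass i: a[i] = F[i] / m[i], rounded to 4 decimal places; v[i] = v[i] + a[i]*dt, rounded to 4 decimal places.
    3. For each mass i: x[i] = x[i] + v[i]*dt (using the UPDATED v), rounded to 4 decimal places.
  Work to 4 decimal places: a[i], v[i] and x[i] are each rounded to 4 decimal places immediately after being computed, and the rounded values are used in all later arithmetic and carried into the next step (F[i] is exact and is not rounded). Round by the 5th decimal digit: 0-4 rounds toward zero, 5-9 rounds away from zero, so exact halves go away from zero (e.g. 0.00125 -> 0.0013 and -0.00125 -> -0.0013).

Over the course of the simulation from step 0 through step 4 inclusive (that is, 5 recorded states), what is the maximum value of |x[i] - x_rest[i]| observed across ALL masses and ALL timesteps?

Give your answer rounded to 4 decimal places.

Step 0: x=[5.0000 10.0000 11.0000 14.0000] v=[0.0000 0.0000 0.0000 0.0000]
Step 1: x=[5.5000 6.0000 13.0000 15.0000] v=[1.0000 -8.0000 4.0000 2.0000]
Step 2: x=[4.2500 8.5000 10.0000 18.0000] v=[-2.5000 5.0000 -6.0000 6.0000]
Step 3: x=[3.1250 8.2500 13.5000 17.0000] v=[-2.2500 -0.5000 7.0000 -2.0000]
Step 4: x=[2.5625 8.1250 15.2500 16.5000] v=[-1.1250 -0.2500 3.5000 -1.0000]
Max displacement = 3.2500

Answer: 3.2500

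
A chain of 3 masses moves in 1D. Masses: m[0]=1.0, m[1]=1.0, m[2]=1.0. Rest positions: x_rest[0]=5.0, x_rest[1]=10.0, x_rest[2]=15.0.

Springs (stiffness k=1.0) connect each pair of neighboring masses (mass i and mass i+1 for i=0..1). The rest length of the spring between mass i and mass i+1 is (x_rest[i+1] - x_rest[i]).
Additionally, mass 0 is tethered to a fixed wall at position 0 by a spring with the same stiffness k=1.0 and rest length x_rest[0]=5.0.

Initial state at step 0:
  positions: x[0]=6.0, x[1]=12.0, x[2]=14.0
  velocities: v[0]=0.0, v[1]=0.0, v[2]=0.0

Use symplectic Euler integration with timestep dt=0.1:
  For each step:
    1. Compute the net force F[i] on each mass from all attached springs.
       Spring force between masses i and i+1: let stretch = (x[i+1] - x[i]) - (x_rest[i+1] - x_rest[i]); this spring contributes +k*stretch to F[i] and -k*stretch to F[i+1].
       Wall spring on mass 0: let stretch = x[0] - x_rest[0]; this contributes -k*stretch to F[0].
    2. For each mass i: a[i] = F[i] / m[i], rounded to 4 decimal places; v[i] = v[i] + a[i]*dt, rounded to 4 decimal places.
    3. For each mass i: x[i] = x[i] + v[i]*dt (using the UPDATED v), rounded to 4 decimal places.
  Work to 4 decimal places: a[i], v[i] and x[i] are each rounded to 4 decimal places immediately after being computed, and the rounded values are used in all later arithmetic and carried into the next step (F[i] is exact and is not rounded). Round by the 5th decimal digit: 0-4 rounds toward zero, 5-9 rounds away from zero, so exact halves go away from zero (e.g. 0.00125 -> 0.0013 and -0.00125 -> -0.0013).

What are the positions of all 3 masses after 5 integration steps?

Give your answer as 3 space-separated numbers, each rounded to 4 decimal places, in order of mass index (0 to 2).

Answer: 5.9865 11.4376 14.4260

Derivation:
Step 0: x=[6.0000 12.0000 14.0000] v=[0.0000 0.0000 0.0000]
Step 1: x=[6.0000 11.9600 14.0300] v=[0.0000 -0.4000 0.3000]
Step 2: x=[5.9996 11.8811 14.0893] v=[-0.0040 -0.7890 0.5930]
Step 3: x=[5.9980 11.7655 14.1765] v=[-0.0158 -1.1563 0.8722]
Step 4: x=[5.9941 11.6163 14.2896] v=[-0.0389 -1.4920 1.1311]
Step 5: x=[5.9865 11.4376 14.4260] v=[-0.0761 -1.7869 1.3638]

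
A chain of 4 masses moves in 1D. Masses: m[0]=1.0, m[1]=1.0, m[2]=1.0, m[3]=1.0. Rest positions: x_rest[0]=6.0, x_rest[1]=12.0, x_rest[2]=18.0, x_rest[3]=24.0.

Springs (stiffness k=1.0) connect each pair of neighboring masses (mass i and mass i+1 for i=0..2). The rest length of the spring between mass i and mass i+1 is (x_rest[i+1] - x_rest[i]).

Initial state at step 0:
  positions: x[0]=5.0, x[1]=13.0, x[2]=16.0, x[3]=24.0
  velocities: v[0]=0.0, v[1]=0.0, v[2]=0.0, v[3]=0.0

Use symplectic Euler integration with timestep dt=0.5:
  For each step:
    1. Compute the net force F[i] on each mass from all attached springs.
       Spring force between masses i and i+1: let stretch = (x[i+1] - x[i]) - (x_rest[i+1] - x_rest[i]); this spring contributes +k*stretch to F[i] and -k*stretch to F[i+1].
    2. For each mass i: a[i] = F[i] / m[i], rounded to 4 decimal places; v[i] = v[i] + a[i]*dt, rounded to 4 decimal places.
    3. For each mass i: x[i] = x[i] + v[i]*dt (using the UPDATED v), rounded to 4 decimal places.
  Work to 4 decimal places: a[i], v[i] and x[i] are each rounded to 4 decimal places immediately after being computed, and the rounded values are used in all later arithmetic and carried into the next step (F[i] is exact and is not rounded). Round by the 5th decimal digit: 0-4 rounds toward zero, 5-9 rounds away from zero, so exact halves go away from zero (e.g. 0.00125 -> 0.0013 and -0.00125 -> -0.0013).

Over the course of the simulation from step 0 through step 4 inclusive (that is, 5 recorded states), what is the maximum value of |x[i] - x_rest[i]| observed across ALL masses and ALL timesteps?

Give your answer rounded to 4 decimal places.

Answer: 2.0937

Derivation:
Step 0: x=[5.0000 13.0000 16.0000 24.0000] v=[0.0000 0.0000 0.0000 0.0000]
Step 1: x=[5.5000 11.7500 17.2500 23.5000] v=[1.0000 -2.5000 2.5000 -1.0000]
Step 2: x=[6.0625 10.3125 18.6875 22.9375] v=[1.1250 -2.8750 2.8750 -1.1250]
Step 3: x=[6.1875 9.9063 19.0938 22.8125] v=[0.2500 -0.8125 0.8125 -0.2500]
Step 4: x=[5.7422 10.8673 18.1329 23.2579] v=[-0.8906 1.9219 -1.9219 0.8907]
Max displacement = 2.0937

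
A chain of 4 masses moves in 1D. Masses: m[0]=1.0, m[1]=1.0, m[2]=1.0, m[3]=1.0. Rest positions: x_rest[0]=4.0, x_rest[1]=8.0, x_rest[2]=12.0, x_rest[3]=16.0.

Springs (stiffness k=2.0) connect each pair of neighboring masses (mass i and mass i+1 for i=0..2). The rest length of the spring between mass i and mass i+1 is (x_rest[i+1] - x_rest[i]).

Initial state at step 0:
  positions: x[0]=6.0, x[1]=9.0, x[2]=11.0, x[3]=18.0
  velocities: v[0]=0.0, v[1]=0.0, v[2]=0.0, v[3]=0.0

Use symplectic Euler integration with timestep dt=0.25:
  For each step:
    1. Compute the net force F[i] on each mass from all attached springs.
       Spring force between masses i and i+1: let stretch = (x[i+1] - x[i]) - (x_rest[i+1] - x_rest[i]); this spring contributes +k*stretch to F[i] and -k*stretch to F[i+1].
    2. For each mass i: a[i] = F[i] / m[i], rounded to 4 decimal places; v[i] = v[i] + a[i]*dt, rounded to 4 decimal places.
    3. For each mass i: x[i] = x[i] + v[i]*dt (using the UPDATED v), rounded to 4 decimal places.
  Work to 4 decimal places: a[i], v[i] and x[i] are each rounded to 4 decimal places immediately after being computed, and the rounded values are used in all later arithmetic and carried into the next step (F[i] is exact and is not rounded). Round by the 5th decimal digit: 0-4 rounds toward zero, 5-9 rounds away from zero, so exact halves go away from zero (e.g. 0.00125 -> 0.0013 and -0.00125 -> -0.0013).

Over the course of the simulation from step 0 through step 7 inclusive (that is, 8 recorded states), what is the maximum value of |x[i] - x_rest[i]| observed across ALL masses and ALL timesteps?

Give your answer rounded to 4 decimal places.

Answer: 2.7387

Derivation:
Step 0: x=[6.0000 9.0000 11.0000 18.0000] v=[0.0000 0.0000 0.0000 0.0000]
Step 1: x=[5.8750 8.8750 11.6250 17.6250] v=[-0.5000 -0.5000 2.5000 -1.5000]
Step 2: x=[5.6250 8.7188 12.6563 17.0000] v=[-1.0000 -0.6250 4.1250 -2.5000]
Step 3: x=[5.2617 8.6680 13.7383 16.3320] v=[-1.4531 -0.2032 4.3281 -2.6719]
Step 4: x=[4.8242 8.8252 14.5108 15.8398] v=[-1.7500 0.6288 3.0898 -1.9688]
Step 5: x=[4.3868 9.1930 14.7387 15.6815] v=[-1.7495 1.4711 0.9115 -0.6333]
Step 6: x=[4.0502 9.6532 14.3912 15.9053] v=[-1.3464 1.8409 -1.3900 0.8953]
Step 7: x=[3.9140 10.0053 13.6407 16.4399] v=[-0.5449 1.4084 -3.0020 2.1383]
Max displacement = 2.7387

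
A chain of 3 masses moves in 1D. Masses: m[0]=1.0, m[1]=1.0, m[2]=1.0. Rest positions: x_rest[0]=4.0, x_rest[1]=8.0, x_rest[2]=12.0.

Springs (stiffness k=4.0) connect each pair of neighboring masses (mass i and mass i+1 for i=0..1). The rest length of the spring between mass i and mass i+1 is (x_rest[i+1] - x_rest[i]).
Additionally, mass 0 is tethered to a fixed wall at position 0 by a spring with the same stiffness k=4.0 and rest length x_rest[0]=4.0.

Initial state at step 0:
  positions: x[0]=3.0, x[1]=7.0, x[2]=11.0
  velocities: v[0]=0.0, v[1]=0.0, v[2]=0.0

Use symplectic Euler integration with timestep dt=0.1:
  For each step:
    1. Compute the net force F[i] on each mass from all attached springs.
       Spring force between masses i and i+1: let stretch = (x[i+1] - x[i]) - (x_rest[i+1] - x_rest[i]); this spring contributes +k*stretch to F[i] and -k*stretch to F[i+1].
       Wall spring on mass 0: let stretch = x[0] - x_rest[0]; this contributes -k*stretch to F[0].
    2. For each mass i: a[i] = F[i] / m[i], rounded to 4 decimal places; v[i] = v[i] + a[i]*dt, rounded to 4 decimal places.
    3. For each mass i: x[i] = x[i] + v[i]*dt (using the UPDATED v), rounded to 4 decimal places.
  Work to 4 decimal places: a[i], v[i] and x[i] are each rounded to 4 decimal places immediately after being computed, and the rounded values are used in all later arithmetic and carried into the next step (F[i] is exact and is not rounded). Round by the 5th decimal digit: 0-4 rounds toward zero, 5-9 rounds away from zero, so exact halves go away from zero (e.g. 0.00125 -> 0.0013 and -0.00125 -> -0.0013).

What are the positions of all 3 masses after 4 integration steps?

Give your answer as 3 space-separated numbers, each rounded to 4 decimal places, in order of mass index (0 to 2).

Answer: 3.3542 7.0222 11.0005

Derivation:
Step 0: x=[3.0000 7.0000 11.0000] v=[0.0000 0.0000 0.0000]
Step 1: x=[3.0400 7.0000 11.0000] v=[0.4000 0.0000 0.0000]
Step 2: x=[3.1168 7.0016 11.0000] v=[0.7680 0.0160 0.0000]
Step 3: x=[3.2243 7.0077 11.0001] v=[1.0752 0.0614 0.0006]
Step 4: x=[3.3542 7.0222 11.0005] v=[1.2988 0.1450 0.0036]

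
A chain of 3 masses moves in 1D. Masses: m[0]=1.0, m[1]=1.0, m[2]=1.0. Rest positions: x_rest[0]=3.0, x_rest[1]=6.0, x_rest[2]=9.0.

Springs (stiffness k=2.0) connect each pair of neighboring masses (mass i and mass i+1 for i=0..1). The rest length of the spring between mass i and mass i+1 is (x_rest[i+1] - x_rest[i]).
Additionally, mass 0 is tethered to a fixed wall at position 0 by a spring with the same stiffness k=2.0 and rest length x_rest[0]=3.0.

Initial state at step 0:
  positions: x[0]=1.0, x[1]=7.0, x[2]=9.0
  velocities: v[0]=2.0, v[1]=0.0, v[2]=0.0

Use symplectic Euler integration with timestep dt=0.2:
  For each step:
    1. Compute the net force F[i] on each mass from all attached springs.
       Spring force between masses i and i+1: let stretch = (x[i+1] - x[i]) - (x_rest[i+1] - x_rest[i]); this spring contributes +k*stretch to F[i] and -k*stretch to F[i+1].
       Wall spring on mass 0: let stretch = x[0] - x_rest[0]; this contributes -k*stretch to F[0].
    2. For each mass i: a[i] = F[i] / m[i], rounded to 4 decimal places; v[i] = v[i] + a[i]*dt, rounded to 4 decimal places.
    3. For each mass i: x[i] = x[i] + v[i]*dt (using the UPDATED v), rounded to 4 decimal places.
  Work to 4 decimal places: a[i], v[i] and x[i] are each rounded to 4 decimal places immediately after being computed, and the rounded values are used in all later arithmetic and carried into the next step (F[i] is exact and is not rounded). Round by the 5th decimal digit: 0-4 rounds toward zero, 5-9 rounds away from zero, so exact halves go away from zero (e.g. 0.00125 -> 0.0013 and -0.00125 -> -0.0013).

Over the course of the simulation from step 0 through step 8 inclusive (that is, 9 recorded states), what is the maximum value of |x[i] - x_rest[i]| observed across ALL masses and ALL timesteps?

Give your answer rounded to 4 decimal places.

Step 0: x=[1.0000 7.0000 9.0000] v=[2.0000 0.0000 0.0000]
Step 1: x=[1.8000 6.6800 9.0800] v=[4.0000 -1.6000 0.4000]
Step 2: x=[2.8464 6.1616 9.2080] v=[5.2320 -2.5920 0.6400]
Step 3: x=[3.9303 5.6217 9.3323] v=[5.4195 -2.6995 0.6214]
Step 4: x=[4.8351 5.2433 9.3997] v=[4.5239 -1.8918 0.3372]
Step 5: x=[5.3857 5.1648 9.3746] v=[2.7531 -0.3925 -0.1254]
Step 6: x=[5.4878 5.4408 9.2527] v=[0.5105 1.3798 -0.6093]
Step 7: x=[5.1471 6.0255 9.0659] v=[-1.7034 2.9234 -0.9341]
Step 8: x=[4.4649 6.7831 8.8758] v=[-3.4109 3.7882 -0.9503]
Max displacement = 2.4878

Answer: 2.4878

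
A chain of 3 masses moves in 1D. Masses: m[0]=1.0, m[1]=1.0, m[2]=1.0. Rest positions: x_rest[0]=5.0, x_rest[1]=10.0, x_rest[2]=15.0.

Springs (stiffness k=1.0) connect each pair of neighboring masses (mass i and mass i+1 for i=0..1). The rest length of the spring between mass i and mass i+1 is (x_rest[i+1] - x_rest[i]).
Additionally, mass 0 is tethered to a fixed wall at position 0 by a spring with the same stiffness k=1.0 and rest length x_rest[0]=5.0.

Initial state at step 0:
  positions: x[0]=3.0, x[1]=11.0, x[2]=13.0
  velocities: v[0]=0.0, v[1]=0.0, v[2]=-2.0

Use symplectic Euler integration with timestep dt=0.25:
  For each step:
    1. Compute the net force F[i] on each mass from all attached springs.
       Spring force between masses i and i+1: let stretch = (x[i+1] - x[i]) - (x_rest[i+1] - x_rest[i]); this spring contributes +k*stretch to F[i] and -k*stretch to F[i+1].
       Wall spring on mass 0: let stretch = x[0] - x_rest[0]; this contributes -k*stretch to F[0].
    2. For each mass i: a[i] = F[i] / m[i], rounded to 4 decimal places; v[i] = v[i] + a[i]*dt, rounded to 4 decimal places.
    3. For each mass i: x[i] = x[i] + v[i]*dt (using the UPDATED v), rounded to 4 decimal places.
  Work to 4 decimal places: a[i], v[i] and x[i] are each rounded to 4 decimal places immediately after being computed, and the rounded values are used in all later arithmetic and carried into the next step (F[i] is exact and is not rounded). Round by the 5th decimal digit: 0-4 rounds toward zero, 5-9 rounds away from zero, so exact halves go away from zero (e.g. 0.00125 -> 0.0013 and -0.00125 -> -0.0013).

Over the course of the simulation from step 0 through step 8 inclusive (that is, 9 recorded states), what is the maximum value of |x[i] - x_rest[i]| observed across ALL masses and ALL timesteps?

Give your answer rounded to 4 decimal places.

Step 0: x=[3.0000 11.0000 13.0000] v=[0.0000 0.0000 -2.0000]
Step 1: x=[3.3125 10.6250 12.6875] v=[1.2500 -1.5000 -1.2500]
Step 2: x=[3.8750 9.9219 12.5586] v=[2.2500 -2.8125 -0.5156]
Step 3: x=[4.5733 9.0056 12.5774] v=[2.7930 -3.6651 0.0752]
Step 4: x=[5.2628 8.0356 12.6855] v=[2.7578 -3.8802 0.4323]
Step 5: x=[5.7966 7.1829 12.8155] v=[2.1353 -3.4109 0.5198]
Step 6: x=[6.0548 6.5956 12.9059] v=[1.0327 -2.3493 0.3617]
Step 7: x=[5.9684 6.3689 12.9144] v=[-0.3458 -0.9069 0.0341]
Step 8: x=[5.5340 6.5263 12.8263] v=[-1.7378 0.6294 -0.3523]
Max displacement = 3.6311

Answer: 3.6311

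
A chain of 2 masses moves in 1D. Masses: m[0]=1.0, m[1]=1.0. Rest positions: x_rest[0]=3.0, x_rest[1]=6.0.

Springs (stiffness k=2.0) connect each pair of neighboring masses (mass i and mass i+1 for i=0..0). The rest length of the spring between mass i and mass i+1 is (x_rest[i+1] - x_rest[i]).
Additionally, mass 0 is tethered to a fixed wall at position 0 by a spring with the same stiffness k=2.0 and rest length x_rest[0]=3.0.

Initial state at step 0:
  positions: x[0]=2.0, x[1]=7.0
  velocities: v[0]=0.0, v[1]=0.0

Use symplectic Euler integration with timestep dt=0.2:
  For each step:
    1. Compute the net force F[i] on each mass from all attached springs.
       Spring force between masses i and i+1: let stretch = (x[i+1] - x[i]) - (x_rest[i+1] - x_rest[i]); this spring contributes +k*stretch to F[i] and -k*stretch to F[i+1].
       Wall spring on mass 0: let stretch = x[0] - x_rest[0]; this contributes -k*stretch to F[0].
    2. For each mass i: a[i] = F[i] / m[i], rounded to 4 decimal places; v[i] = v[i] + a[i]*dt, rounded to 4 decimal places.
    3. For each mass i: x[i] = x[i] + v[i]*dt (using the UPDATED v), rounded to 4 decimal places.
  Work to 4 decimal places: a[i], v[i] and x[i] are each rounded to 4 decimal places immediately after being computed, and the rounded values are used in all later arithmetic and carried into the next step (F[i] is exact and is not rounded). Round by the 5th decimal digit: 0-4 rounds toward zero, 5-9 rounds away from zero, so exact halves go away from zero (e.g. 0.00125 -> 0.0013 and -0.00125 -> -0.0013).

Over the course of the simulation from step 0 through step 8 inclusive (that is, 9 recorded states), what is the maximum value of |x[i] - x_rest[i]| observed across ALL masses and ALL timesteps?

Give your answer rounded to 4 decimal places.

Answer: 1.2629

Derivation:
Step 0: x=[2.0000 7.0000] v=[0.0000 0.0000]
Step 1: x=[2.2400 6.8400] v=[1.2000 -0.8000]
Step 2: x=[2.6688 6.5520] v=[2.1440 -1.4400]
Step 3: x=[3.1948 6.1933] v=[2.6298 -1.7933]
Step 4: x=[3.7051 5.8348] v=[2.5513 -1.7927]
Step 5: x=[4.0893 5.5459] v=[1.9211 -1.4446]
Step 6: x=[4.2629 5.3805] v=[0.8680 -0.8272]
Step 7: x=[4.1849 5.3657] v=[-0.3901 -0.0742]
Step 8: x=[3.8666 5.4964] v=[-1.5917 0.6535]
Max displacement = 1.2629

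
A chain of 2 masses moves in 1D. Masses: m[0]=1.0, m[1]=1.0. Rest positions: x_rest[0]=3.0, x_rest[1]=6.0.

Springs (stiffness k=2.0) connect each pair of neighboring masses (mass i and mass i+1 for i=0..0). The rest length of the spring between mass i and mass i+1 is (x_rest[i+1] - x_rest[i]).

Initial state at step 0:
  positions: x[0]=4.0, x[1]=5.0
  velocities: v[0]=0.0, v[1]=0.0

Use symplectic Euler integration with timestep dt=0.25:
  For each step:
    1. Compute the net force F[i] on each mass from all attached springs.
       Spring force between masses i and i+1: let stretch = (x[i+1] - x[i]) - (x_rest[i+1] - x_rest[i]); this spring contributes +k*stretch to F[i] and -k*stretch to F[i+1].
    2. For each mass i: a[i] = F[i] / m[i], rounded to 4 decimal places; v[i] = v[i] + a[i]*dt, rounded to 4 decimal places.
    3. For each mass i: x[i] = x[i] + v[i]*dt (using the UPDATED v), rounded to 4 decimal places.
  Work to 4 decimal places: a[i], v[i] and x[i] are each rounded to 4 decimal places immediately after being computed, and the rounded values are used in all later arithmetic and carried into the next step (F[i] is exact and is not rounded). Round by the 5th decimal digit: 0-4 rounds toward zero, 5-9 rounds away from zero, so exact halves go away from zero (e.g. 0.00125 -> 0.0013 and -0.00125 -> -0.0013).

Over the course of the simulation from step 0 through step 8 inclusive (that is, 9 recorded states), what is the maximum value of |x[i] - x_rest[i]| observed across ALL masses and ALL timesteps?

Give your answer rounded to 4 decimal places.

Step 0: x=[4.0000 5.0000] v=[0.0000 0.0000]
Step 1: x=[3.7500 5.2500] v=[-1.0000 1.0000]
Step 2: x=[3.3125 5.6875] v=[-1.7500 1.7500]
Step 3: x=[2.7969 6.2031] v=[-2.0625 2.0625]
Step 4: x=[2.3321 6.6680] v=[-1.8594 1.8594]
Step 5: x=[2.0342 6.9659] v=[-1.1915 1.1915]
Step 6: x=[1.9778 7.0223] v=[-0.2257 0.2257]
Step 7: x=[2.1770 6.8232] v=[0.7966 -0.7966]
Step 8: x=[2.5819 6.4183] v=[1.6197 -1.6197]
Max displacement = 1.0223

Answer: 1.0223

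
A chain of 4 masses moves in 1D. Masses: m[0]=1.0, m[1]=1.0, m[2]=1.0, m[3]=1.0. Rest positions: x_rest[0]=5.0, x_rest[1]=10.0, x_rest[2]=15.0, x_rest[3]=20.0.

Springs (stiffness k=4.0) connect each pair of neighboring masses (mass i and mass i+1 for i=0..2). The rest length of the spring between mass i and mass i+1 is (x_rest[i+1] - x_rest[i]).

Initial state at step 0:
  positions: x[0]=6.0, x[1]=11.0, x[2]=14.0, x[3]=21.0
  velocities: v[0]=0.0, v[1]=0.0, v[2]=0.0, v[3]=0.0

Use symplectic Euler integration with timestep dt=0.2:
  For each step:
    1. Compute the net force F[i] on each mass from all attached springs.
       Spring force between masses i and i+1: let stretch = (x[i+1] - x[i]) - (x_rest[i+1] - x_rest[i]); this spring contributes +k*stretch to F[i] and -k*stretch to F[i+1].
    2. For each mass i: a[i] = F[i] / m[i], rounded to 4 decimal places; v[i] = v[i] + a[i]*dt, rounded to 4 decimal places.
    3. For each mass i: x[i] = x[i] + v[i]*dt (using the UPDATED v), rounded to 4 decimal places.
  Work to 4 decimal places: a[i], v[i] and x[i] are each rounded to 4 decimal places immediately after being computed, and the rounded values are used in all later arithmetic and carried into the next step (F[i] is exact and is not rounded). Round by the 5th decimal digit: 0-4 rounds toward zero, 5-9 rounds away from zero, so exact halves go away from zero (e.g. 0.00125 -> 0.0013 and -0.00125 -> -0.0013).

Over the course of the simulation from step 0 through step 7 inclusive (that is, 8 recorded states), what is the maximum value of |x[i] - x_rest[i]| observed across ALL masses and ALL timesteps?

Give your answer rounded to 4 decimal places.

Answer: 1.8002

Derivation:
Step 0: x=[6.0000 11.0000 14.0000 21.0000] v=[0.0000 0.0000 0.0000 0.0000]
Step 1: x=[6.0000 10.6800 14.6400 20.6800] v=[0.0000 -1.6000 3.2000 -1.6000]
Step 2: x=[5.9488 10.2448 15.6128 20.1936] v=[-0.2560 -2.1760 4.8640 -2.4320]
Step 3: x=[5.7850 9.9811 16.4596 19.7743] v=[-0.8192 -1.3184 4.2342 -2.0966]
Step 4: x=[5.4925 10.0826 16.8002 19.6246] v=[-1.4623 0.5075 1.7032 -0.7484]
Step 5: x=[5.1345 10.5245 16.5179 19.8230] v=[-1.7902 2.2095 -1.4114 0.9921]
Step 6: x=[4.8389 11.0629 15.8055 20.2926] v=[-1.4782 2.6922 -3.5620 2.3480]
Step 7: x=[4.7391 11.3643 15.0522 20.8443] v=[-0.4990 1.5071 -3.7664 2.7583]
Max displacement = 1.8002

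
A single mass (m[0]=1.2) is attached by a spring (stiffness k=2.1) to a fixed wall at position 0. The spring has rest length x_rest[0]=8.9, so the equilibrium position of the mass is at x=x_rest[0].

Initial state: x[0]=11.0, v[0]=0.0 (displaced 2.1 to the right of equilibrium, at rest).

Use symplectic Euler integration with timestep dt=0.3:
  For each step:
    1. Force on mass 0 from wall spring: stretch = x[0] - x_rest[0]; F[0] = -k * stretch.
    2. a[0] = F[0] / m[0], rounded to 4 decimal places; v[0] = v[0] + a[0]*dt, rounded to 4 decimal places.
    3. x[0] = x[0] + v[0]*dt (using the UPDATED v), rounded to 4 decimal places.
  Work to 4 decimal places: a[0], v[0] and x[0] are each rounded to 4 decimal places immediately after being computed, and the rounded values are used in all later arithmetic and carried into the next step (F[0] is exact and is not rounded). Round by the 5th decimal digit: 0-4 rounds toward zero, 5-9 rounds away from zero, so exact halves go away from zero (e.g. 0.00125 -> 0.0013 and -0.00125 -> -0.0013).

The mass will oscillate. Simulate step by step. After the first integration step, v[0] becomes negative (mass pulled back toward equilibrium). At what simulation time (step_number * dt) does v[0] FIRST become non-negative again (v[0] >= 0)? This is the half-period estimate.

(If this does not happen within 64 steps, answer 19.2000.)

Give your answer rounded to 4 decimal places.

Answer: 2.4000

Derivation:
Step 0: x=[11.0000] v=[0.0000]
Step 1: x=[10.6693] v=[-1.1025]
Step 2: x=[10.0599] v=[-2.0314]
Step 3: x=[9.2678] v=[-2.6403]
Step 4: x=[8.4178] v=[-2.8334]
Step 5: x=[7.6437] v=[-2.5802]
Step 6: x=[7.0675] v=[-1.9207]
Step 7: x=[6.7799] v=[-0.9586]
Step 8: x=[6.8263] v=[0.1545]
First v>=0 after going negative at step 8, time=2.4000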